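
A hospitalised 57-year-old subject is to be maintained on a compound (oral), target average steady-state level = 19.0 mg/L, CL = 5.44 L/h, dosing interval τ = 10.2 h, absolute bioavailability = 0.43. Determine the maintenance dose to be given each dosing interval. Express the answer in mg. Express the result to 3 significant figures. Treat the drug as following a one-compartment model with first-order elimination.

2450 mg

At steady state, F × (Dose/τ) = Css × CL.
Dose = Css × CL × τ / F = 19.0 × 5.440 × 10.2 / 0.43 = 2452 mg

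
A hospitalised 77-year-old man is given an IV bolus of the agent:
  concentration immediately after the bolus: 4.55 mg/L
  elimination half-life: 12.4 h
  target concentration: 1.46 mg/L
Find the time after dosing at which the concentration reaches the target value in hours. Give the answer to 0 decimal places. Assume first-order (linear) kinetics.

k = ln2 / t½ = 0.693147 / 12.4 = 0.05590 h⁻¹
t = ln(C₀ / C) / k = ln(4.550 / 1.46) / 0.05590
  = ln(3.116) / 0.05590 = 1.137 / 0.05590 = 20.34 h

20 h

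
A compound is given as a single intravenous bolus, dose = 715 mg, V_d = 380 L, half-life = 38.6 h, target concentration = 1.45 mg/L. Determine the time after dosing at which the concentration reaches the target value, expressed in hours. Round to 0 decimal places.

C₀ = Dose / Vd = 715.0 / 380 = 1.882 mg/L
k = ln2 / t½ = 0.693147 / 38.6 = 0.01796 h⁻¹
t = ln(C₀ / C) / k = ln(1.882 / 1.45) / 0.01796
  = ln(1.298) / 0.01796 = 0.2608 / 0.01796 = 14.52 h

15 h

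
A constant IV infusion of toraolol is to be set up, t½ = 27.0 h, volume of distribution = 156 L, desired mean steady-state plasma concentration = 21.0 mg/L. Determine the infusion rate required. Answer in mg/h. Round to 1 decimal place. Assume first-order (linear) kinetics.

k = ln2 / t½ = 0.693147 / 27.0 = 0.02567 h⁻¹
CL = k × Vd = 0.02567 × 156 = 4.005 L/h
At steady state, infusion rate R₀ = Css × CL = 21.0 × 4.005 = 84.11 mg/h

84.1 mg/h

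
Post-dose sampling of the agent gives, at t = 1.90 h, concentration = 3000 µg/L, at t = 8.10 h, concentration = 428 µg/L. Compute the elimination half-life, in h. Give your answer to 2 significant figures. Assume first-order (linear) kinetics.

2.2 h

k = ln(C₁/C₂) / (t₂ − t₁) = ln(3000/428) / (8.10 − 1.90)
  = 1.947 / 6.200 = 0.3140 h⁻¹
t½ = ln2 / k = 0.693147 / 0.3140 = 2.207 h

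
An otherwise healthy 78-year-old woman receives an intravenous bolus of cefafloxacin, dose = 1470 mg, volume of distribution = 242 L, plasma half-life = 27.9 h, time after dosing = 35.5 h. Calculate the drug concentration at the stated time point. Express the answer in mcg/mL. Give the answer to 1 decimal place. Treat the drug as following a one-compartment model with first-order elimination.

2.5 mcg/mL

C₀ = Dose / Vd = 1470 / 242 = 6.074 mg/L
k = ln2 / t½ = 0.693147 / 27.9 = 0.02484 h⁻¹
C = C₀ · e^(−k·t) = 6.074 × e^(−0.02484 × 35.5)
  = 6.074 × 0.4140 = 2.515 mg/L
(2.515 mg/L = 2.515 mcg/mL)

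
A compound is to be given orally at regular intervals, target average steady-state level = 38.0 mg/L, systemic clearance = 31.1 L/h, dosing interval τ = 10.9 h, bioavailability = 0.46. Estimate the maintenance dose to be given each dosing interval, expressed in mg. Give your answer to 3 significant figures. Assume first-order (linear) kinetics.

At steady state, F × (Dose/τ) = Css × CL.
Dose = Css × CL × τ / F = 38.0 × 31.10 × 10.9 / 0.46 = 28000 mg

28000 mg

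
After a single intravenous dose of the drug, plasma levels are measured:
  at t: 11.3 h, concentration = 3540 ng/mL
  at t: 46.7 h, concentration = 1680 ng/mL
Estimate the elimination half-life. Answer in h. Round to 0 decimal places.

k = ln(C₁/C₂) / (t₂ − t₁) = ln(3540/1680) / (46.7 − 11.3)
  = 0.7453 / 35.40 = 0.02105 h⁻¹
t½ = ln2 / k = 0.693147 / 0.02105 = 32.93 h

33 h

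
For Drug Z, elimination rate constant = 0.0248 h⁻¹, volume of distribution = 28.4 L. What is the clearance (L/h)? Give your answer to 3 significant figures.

CL = k × Vd = 0.0248 × 28.4 = 0.7043 L/h

0.704 L/h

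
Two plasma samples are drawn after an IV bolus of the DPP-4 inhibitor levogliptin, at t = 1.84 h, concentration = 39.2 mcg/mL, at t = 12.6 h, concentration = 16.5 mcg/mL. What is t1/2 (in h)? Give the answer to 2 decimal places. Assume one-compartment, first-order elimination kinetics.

8.62 h

k = ln(C₁/C₂) / (t₂ − t₁) = ln(39.2/16.5) / (12.6 − 1.84)
  = 0.8653 / 10.76 = 0.08042 h⁻¹
t½ = ln2 / k = 0.693147 / 0.08042 = 8.619 h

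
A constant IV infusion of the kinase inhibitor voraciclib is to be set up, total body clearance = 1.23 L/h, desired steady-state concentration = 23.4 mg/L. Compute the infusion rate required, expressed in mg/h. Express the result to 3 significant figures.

28.8 mg/h

At steady state, infusion rate R₀ = Css × CL = 23.4 × 1.230 = 28.78 mg/h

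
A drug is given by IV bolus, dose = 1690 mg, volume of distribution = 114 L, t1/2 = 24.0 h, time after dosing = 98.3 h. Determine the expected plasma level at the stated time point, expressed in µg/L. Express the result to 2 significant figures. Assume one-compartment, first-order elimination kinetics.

C₀ = Dose / Vd = 1690 / 114 = 14.82 mg/L
k = ln2 / t½ = 0.693147 / 24.0 = 0.02888 h⁻¹
C = C₀ · e^(−k·t) = 14.82 × e^(−0.02888 × 98.3)
  = 14.82 × 0.05849 = 0.8668 mg/L
Convert: 0.8668 mg/L × 1000 = 866.8 µg/L

870 µg/L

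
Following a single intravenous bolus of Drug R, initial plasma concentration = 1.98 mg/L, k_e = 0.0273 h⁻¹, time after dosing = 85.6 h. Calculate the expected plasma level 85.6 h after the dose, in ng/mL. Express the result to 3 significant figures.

C = C₀ · e^(−k·t) = 1.980 × e^(−0.02730 × 85.6)
  = 1.980 × 0.09663 = 0.1913 mg/L
Convert: 0.1913 mg/L × 1000 = 191.3 ng/mL

191 ng/mL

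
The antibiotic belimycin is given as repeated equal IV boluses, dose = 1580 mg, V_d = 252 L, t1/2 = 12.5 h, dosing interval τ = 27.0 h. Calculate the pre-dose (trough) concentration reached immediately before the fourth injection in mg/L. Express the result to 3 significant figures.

C₀ per dose = Dose / Vd = 1580 / 252 = 6.270 mg/L
k = ln2 / t½ = 0.693147 / 12.5 = 0.05545 h⁻¹
Fraction remaining after one interval: r = e^(−kτ) = e^(−0.05545 × 27.0) = 0.2238
Before dose 4, 3 doses have been given (aged 1τ, 2τ, 3τ).
C_trough = C₀ × (r + r² + … + r^3) = C₀ × r(1−r^3)/(1−r)
        = 6.270 × 0.2238 × (1 − 0.01121) / (1 − 0.2238) = 1.788 mg/L

1.79 mg/L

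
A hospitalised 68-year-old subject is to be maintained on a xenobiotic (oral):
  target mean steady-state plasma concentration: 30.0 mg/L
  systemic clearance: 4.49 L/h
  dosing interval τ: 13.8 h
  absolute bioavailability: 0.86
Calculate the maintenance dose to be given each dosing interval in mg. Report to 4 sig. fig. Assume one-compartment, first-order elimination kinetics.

2161 mg

At steady state, F × (Dose/τ) = Css × CL.
Dose = Css × CL × τ / F = 30.0 × 4.490 × 13.8 / 0.86 = 2161 mg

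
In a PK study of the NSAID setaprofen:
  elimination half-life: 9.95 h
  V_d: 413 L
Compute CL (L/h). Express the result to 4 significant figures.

28.77 L/h

k = ln2 / t½ = 0.693147 / 9.95 = 0.06966 h⁻¹
CL = k × Vd = 0.06966 × 413 = 28.77 L/h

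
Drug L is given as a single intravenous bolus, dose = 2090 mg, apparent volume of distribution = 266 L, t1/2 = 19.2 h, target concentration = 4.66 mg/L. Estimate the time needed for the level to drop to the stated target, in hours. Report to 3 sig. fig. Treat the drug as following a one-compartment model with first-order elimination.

C₀ = Dose / Vd = 2090 / 266 = 7.857 mg/L
k = ln2 / t½ = 0.693147 / 19.2 = 0.03610 h⁻¹
t = ln(C₀ / C) / k = ln(7.857 / 4.66) / 0.03610
  = ln(1.686) / 0.03610 = 0.5224 / 0.03610 = 14.47 h

14.5 h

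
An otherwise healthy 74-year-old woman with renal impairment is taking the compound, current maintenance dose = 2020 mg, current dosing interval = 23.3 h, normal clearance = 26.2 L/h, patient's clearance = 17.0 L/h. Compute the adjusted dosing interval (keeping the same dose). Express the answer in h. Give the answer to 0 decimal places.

To keep the same average steady-state level, dosing rate must scale with clearance.
CL ratio = 17.0 / 26.2 = 0.6489
New interval (same dose) = 23.3 / 0.6489 = 35.91 h

36 h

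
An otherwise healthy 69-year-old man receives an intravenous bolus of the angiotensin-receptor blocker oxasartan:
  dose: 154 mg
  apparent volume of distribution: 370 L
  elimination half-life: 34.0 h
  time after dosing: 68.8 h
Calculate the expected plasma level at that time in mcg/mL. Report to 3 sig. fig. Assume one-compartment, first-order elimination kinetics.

C₀ = Dose / Vd = 154.0 / 370 = 0.4162 mg/L
k = ln2 / t½ = 0.693147 / 34.0 = 0.02039 h⁻¹
C = C₀ · e^(−k·t) = 0.4162 × e^(−0.02039 × 68.8)
  = 0.4162 × 0.2459 = 0.1023 mg/L
(0.1023 mg/L = 0.1023 mcg/mL)

0.102 mcg/mL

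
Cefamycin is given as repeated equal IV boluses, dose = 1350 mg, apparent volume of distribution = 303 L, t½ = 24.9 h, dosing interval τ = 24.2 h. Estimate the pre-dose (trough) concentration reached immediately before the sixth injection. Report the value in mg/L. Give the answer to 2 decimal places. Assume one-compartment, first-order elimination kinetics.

4.47 mg/L

C₀ per dose = Dose / Vd = 1350 / 303 = 4.455 mg/L
k = ln2 / t½ = 0.693147 / 24.9 = 0.02784 h⁻¹
Fraction remaining after one interval: r = e^(−kτ) = e^(−0.02784 × 24.2) = 0.5098
Before dose 6, 5 doses have been given (aged 1τ, 2τ, 3τ, 4τ, 5τ).
C_trough = C₀ × (r + r² + … + r^5) = C₀ × r(1−r^5)/(1−r)
        = 4.455 × 0.5098 × (1 − 0.03443) / (1 − 0.5098) = 4.474 mg/L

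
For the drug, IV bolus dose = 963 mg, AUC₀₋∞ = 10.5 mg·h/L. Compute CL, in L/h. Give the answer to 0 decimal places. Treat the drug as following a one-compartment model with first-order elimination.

92 L/h

CL = Dose / AUC = 963 / 10.5 = 91.71 L/h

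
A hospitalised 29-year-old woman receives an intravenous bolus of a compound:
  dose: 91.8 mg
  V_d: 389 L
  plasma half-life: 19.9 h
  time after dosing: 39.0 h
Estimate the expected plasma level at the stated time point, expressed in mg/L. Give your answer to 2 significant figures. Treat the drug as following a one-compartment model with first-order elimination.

C₀ = Dose / Vd = 91.80 / 389 = 0.2360 mg/L
k = ln2 / t½ = 0.693147 / 19.9 = 0.03483 h⁻¹
C = C₀ · e^(−k·t) = 0.2360 × e^(−0.03483 × 39.0)
  = 0.2360 × 0.2571 = 0.06068 mg/L

0.061 mg/L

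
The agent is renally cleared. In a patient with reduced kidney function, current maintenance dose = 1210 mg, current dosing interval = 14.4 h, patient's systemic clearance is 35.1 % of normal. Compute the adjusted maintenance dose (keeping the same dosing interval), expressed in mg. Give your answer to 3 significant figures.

To keep the same average steady-state level, dosing rate must scale with clearance.
CL ratio = 35.1 / 100 = 0.3510
New dose (same interval) = 1210 × 0.3510 = 424.7 mg

425 mg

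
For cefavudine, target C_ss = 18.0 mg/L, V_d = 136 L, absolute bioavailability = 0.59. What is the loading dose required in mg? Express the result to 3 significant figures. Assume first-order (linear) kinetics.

4150 mg

LD = Css × Vd / F = 18.0 × 136 / 0.59 = 4149 mg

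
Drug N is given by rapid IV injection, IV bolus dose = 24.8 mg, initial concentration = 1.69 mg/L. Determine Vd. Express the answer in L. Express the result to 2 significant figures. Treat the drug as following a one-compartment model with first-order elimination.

15 L

Vd = Dose / C₀ = 24.80 / 1.69 = 14.67 L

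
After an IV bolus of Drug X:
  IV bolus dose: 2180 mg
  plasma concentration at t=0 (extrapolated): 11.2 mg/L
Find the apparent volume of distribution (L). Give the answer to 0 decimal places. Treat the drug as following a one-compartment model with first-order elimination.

195 L

Vd = Dose / C₀ = 2180 / 11.2 = 194.6 L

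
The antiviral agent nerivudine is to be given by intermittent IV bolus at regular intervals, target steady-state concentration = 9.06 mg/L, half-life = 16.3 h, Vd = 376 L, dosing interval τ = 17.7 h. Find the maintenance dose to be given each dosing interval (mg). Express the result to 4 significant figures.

2564 mg

k = ln2 / t½ = 0.693147 / 16.3 = 0.04252 h⁻¹
CL = k × Vd = 0.04252 × 376 = 15.99 L/h
At steady state, Dose/τ = Css × CL.
Dose = Css × CL × τ = 9.06 × 15.99 × 17.7 = 2564 mg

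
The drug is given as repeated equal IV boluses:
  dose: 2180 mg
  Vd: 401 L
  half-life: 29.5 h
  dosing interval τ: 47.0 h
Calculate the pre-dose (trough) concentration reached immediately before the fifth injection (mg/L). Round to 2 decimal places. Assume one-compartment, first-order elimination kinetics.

C₀ per dose = Dose / Vd = 2180 / 401 = 5.436 mg/L
k = ln2 / t½ = 0.693147 / 29.5 = 0.02350 h⁻¹
Fraction remaining after one interval: r = e^(−kτ) = e^(−0.02350 × 47.0) = 0.3314
Before dose 5, 4 doses have been given (aged 1τ, 2τ, 3τ, 4τ).
C_trough = C₀ × (r + r² + … + r^4) = C₀ × r(1−r^4)/(1−r)
        = 5.436 × 0.3314 × (1 − 0.01206) / (1 − 0.3314) = 2.662 mg/L

2.66 mg/L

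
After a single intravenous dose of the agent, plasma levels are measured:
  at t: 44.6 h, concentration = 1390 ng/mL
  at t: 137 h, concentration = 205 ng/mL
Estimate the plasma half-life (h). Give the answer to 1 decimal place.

k = ln(C₁/C₂) / (t₂ − t₁) = ln(1390/205) / (137 − 44.6)
  = 1.914 / 92.40 = 0.02071 h⁻¹
t½ = ln2 / k = 0.693147 / 0.02071 = 33.47 h

33.5 h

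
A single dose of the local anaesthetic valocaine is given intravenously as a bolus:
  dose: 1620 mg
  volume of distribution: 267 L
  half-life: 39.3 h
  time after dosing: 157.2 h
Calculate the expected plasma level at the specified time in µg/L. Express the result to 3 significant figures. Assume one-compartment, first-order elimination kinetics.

C₀ = Dose / Vd = 1620 / 267 = 6.067 mg/L
k = ln2 / t½ = 0.693147 / 39.3 = 0.01764 h⁻¹
t / t½ = 157.2 / 39.3 = 4 half-lives
C = C₀ × (1/2)^4 = 6.067 × 0.06250 = 0.3792 mg/L
Convert: 0.3792 mg/L × 1000 = 379.2 µg/L

379 µg/L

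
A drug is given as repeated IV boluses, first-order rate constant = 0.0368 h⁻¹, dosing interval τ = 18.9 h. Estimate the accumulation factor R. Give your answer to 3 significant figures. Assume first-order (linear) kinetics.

2.00

e^(−kτ) = e^(−0.03680 × 18.9) = 0.4988
Accumulation ratio R = 1 / (1 − e^(−kτ)) = 1 / (1 − 0.4988) = 1.995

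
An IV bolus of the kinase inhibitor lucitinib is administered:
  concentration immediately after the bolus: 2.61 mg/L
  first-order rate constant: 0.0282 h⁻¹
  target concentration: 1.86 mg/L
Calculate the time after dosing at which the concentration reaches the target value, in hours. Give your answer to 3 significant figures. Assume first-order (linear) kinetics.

12.0 h

t = ln(C₀ / C) / k = ln(2.610 / 1.86) / 0.02820
  = ln(1.403) / 0.02820 = 0.3386 / 0.02820 = 12.01 h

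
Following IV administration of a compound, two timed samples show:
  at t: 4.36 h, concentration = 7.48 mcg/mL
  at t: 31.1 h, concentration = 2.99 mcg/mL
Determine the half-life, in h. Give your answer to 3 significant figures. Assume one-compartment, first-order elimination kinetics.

20.2 h

k = ln(C₁/C₂) / (t₂ − t₁) = ln(7.48/2.99) / (31.1 − 4.36)
  = 0.9170 / 26.74 = 0.03429 h⁻¹
t½ = ln2 / k = 0.693147 / 0.03429 = 20.21 h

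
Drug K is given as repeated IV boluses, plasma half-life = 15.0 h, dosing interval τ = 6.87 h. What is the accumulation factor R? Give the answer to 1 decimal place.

k = ln2 / t½ = 0.693147 / 15.0 = 0.04621 h⁻¹
e^(−kτ) = e^(−0.04621 × 6.87) = 0.7280
Accumulation ratio R = 1 / (1 − e^(−kτ)) = 1 / (1 − 0.7280) = 3.676

3.7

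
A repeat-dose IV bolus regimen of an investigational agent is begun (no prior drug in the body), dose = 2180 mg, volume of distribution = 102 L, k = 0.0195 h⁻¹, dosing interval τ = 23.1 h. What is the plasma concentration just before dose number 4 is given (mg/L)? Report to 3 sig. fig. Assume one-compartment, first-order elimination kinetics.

C₀ per dose = Dose / Vd = 2180 / 102 = 21.37 mg/L
Fraction remaining after one interval: r = e^(−kτ) = e^(−0.01950 × 23.1) = 0.6373
Before dose 4, 3 doses have been given (aged 1τ, 2τ, 3τ).
C_trough = C₀ × (r + r² + … + r^3) = C₀ × r(1−r^3)/(1−r)
        = 21.37 × 0.6373 × (1 − 0.2588) / (1 − 0.6373) = 27.83 mg/L

27.8 mg/L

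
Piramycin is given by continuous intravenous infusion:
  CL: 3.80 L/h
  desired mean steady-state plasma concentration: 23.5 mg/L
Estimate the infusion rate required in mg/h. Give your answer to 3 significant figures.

89.3 mg/h

At steady state, infusion rate R₀ = Css × CL = 23.5 × 3.800 = 89.30 mg/h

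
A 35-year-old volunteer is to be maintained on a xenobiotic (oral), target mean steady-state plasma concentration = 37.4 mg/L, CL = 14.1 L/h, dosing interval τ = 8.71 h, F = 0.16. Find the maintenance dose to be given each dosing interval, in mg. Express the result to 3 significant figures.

At steady state, F × (Dose/τ) = Css × CL.
Dose = Css × CL × τ / F = 37.4 × 14.10 × 8.71 / 0.16 = 28710 mg

28700 mg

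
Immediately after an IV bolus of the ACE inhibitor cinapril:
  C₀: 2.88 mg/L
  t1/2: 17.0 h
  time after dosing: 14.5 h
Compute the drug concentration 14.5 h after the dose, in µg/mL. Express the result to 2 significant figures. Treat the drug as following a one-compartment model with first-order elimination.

1.6 µg/mL

k = ln2 / t½ = 0.693147 / 17.0 = 0.04077 h⁻¹
C = C₀ · e^(−k·t) = 2.880 × e^(−0.04077 × 14.5)
  = 2.880 × 0.5537 = 1.595 mg/L
(1.595 mg/L = 1.595 µg/mL)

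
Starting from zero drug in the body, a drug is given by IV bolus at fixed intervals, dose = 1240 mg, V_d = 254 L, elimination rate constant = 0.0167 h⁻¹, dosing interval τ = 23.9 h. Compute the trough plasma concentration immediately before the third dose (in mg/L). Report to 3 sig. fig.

C₀ per dose = Dose / Vd = 1240 / 254 = 4.882 mg/L
Fraction remaining after one interval: r = e^(−kτ) = e^(−0.01670 × 23.9) = 0.6709
Before dose 3, 2 doses have been given (aged 1τ, 2τ).
C_trough = C₀ × (r + r²) = 4.882 × (0.6709 + 0.4501) = 5.473 mg/L

5.47 mg/L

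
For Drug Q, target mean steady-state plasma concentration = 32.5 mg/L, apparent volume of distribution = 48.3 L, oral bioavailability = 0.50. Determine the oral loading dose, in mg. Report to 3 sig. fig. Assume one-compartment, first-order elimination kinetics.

LD = Css × Vd / F = 32.5 × 48.3 / 0.50 = 3140 mg

3140 mg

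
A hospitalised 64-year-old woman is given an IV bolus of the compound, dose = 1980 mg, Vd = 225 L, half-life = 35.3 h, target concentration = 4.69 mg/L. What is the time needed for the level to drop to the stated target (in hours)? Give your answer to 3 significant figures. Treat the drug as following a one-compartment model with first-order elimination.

32.0 h

C₀ = Dose / Vd = 1980 / 225 = 8.800 mg/L
k = ln2 / t½ = 0.693147 / 35.3 = 0.01964 h⁻¹
t = ln(C₀ / C) / k = ln(8.800 / 4.69) / 0.01964
  = ln(1.876) / 0.01964 = 0.6291 / 0.01964 = 32.03 h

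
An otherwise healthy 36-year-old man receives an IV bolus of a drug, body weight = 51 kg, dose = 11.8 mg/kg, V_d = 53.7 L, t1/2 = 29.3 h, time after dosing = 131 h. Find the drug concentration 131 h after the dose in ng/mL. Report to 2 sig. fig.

510 ng/mL

Total dose = 11.8 × 51 = 601.8 mg
C₀ = Dose / Vd = 601.8 / 53.7 = 11.21 mg/L
k = ln2 / t½ = 0.693147 / 29.3 = 0.02366 h⁻¹
C = C₀ · e^(−k·t) = 11.21 × e^(−0.02366 × 131)
  = 11.21 × 0.04507 = 0.5052 mg/L
Convert: 0.5052 mg/L × 1000 = 505.2 ng/mL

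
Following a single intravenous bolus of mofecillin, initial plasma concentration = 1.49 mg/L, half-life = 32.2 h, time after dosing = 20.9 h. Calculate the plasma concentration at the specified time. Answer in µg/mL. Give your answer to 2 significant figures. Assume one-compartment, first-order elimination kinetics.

0.95 µg/mL

k = ln2 / t½ = 0.693147 / 32.2 = 0.02153 h⁻¹
C = C₀ · e^(−k·t) = 1.490 × e^(−0.02153 × 20.9)
  = 1.490 × 0.6376 = 0.9500 mg/L
(0.9500 mg/L = 0.9500 µg/mL)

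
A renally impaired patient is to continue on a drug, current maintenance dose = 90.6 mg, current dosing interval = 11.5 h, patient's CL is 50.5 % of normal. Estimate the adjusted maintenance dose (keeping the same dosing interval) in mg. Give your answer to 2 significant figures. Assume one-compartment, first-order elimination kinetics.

46 mg

To keep the same average steady-state level, dosing rate must scale with clearance.
CL ratio = 50.5 / 100 = 0.5050
New dose (same interval) = 90.6 × 0.5050 = 45.75 mg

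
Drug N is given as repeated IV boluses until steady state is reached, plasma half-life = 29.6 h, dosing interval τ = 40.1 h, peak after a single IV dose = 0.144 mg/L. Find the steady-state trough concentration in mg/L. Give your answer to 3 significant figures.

k = ln2 / t½ = 0.693147 / 29.6 = 0.02342 h⁻¹
e^(−kτ) = e^(−0.02342 × 40.1) = 0.3910
Accumulation ratio R = 1 / (1 − e^(−kτ)) = 1 / (1 − 0.3910) = 1.642
Steady-state trough = C₀ × R × e^(−kτ) = 0.144 × 1.642 × 0.3910 = 0.09245 mg/L

0.0925 mg/L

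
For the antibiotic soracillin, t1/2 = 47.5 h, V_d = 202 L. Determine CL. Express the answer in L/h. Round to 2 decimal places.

k = ln2 / t½ = 0.693147 / 47.5 = 0.01459 h⁻¹
CL = k × Vd = 0.01459 × 202 = 2.947 L/h

2.95 L/h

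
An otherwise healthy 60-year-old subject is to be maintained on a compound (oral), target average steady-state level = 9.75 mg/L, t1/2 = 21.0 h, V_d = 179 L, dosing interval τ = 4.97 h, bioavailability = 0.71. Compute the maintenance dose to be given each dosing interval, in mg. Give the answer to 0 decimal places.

403 mg

k = ln2 / t½ = 0.693147 / 21.0 = 0.03301 h⁻¹
CL = k × Vd = 0.03301 × 179 = 5.909 L/h
At steady state, F × (Dose/τ) = Css × CL.
Dose = Css × CL × τ / F = 9.75 × 5.909 × 4.97 / 0.71 = 403.3 mg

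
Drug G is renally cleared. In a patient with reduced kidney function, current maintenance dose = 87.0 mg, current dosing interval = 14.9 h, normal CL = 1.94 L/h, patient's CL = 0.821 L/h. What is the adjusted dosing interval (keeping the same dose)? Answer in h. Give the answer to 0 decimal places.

35 h

To keep the same average steady-state level, dosing rate must scale with clearance.
CL ratio = 0.821 / 1.94 = 0.4232
New interval (same dose) = 14.9 / 0.4232 = 35.21 h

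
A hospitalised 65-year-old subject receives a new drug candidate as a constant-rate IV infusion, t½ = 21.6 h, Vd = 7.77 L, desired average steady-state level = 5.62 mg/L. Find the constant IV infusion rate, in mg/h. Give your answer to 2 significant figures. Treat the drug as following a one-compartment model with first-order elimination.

1.4 mg/h

k = ln2 / t½ = 0.693147 / 21.6 = 0.03209 h⁻¹
CL = k × Vd = 0.03209 × 7.77 = 0.2493 L/h
At steady state, infusion rate R₀ = Css × CL = 5.62 × 0.2493 = 1.401 mg/h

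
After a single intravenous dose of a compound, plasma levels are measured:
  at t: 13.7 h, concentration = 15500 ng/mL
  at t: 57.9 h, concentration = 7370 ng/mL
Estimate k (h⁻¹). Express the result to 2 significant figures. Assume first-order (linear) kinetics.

0.017 h⁻¹

k = ln(C₁/C₂) / (t₂ − t₁) = ln(15500/7370) / (57.9 − 13.7)
  = 0.7434 / 44.20 = 0.01682 h⁻¹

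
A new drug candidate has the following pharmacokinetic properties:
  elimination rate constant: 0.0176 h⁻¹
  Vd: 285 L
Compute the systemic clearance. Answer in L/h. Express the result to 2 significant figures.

5.0 L/h

CL = k × Vd = 0.0176 × 285 = 5.016 L/h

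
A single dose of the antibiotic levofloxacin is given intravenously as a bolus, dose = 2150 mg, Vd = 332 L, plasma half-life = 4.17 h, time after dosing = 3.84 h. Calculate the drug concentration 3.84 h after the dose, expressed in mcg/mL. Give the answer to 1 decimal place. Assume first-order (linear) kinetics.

C₀ = Dose / Vd = 2150 / 332 = 6.476 mg/L
k = ln2 / t½ = 0.693147 / 4.17 = 0.1662 h⁻¹
C = C₀ · e^(−k·t) = 6.476 × e^(−0.1662 × 3.84)
  = 6.476 × 0.5282 = 3.421 mg/L
(3.421 mg/L = 3.421 mcg/mL)

3.4 mcg/mL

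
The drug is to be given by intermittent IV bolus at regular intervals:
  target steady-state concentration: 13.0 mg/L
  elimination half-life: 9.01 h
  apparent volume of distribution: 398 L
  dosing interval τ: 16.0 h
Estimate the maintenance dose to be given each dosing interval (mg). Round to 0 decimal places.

6369 mg

k = ln2 / t½ = 0.693147 / 9.01 = 0.07693 h⁻¹
CL = k × Vd = 0.07693 × 398 = 30.62 L/h
At steady state, Dose/τ = Css × CL.
Dose = Css × CL × τ = 13.0 × 30.62 × 16.0 = 6369 mg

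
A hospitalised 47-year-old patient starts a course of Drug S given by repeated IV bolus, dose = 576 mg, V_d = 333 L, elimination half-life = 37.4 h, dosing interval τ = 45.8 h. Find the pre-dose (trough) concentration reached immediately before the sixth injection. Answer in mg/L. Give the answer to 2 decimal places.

1.28 mg/L

C₀ per dose = Dose / Vd = 576 / 333 = 1.730 mg/L
k = ln2 / t½ = 0.693147 / 37.4 = 0.01853 h⁻¹
Fraction remaining after one interval: r = e^(−kτ) = e^(−0.01853 × 45.8) = 0.4280
Before dose 6, 5 doses have been given (aged 1τ, 2τ, 3τ, 4τ, 5τ).
C_trough = C₀ × (r + r² + … + r^5) = C₀ × r(1−r^5)/(1−r)
        = 1.730 × 0.4280 × (1 − 0.01436) / (1 − 0.4280) = 1.276 mg/L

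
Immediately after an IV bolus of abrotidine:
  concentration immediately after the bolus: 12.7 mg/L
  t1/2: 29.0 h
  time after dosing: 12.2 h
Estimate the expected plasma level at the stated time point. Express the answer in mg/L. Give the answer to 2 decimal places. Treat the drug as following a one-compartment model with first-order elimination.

k = ln2 / t½ = 0.693147 / 29.0 = 0.02390 h⁻¹
C = C₀ · e^(−k·t) = 12.70 × e^(−0.02390 × 12.2)
  = 12.70 × 0.7471 = 9.488 mg/L

9.49 mg/L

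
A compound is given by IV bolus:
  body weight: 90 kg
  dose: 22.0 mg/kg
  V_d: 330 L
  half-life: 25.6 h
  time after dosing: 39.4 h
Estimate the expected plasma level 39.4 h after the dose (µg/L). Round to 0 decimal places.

2065 µg/L

Total dose = 22.0 × 90 = 1980 mg
C₀ = Dose / Vd = 1980 / 330 = 6.000 mg/L
k = ln2 / t½ = 0.693147 / 25.6 = 0.02708 h⁻¹
C = C₀ · e^(−k·t) = 6.000 × e^(−0.02708 × 39.4)
  = 6.000 × 0.3441 = 2.065 mg/L
Convert: 2.065 mg/L × 1000 = 2065 µg/L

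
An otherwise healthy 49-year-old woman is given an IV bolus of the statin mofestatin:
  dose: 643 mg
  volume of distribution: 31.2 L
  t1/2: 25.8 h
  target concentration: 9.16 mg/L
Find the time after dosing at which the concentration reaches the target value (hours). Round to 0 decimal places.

30 h

C₀ = Dose / Vd = 643.0 / 31.2 = 20.61 mg/L
k = ln2 / t½ = 0.693147 / 25.8 = 0.02687 h⁻¹
t = ln(C₀ / C) / k = ln(20.61 / 9.16) / 0.02687
  = ln(2.250) / 0.02687 = 0.8109 / 0.02687 = 30.18 h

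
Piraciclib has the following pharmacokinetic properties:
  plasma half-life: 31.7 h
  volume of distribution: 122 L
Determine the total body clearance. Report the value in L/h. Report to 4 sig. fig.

k = ln2 / t½ = 0.693147 / 31.7 = 0.02187 h⁻¹
CL = k × Vd = 0.02187 × 122 = 2.668 L/h

2.668 L/h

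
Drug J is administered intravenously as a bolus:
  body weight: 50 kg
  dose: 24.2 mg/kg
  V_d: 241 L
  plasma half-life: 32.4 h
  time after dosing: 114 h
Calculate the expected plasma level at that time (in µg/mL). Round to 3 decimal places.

Total dose = 24.2 × 50 = 1210 mg
C₀ = Dose / Vd = 1210 / 241 = 5.021 mg/L
k = ln2 / t½ = 0.693147 / 32.4 = 0.02139 h⁻¹
C = C₀ · e^(−k·t) = 5.021 × e^(−0.02139 × 114)
  = 5.021 × 0.08730 = 0.4383 mg/L
(0.4383 mg/L = 0.4383 µg/mL)

0.438 µg/mL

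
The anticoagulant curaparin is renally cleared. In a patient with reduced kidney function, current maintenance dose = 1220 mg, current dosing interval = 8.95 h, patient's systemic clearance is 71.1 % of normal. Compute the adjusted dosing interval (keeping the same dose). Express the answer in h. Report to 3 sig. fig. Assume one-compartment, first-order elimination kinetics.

To keep the same average steady-state level, dosing rate must scale with clearance.
CL ratio = 71.1 / 100 = 0.7110
New interval (same dose) = 8.95 / 0.7110 = 12.59 h

12.6 h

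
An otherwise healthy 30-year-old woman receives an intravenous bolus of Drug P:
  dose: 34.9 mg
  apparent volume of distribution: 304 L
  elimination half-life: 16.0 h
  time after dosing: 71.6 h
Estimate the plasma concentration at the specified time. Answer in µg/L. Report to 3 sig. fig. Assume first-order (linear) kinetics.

5.16 µg/L

C₀ = Dose / Vd = 34.90 / 304 = 0.1148 mg/L
k = ln2 / t½ = 0.693147 / 16.0 = 0.04332 h⁻¹
C = C₀ · e^(−k·t) = 0.1148 × e^(−0.04332 × 71.6)
  = 0.1148 × 0.04497 = 0.005163 mg/L
Convert: 0.005163 mg/L × 1000 = 5.163 µg/L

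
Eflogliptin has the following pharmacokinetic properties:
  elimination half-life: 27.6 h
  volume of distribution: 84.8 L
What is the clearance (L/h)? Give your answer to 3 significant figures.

2.13 L/h

k = ln2 / t½ = 0.693147 / 27.6 = 0.02511 h⁻¹
CL = k × Vd = 0.02511 × 84.8 = 2.129 L/h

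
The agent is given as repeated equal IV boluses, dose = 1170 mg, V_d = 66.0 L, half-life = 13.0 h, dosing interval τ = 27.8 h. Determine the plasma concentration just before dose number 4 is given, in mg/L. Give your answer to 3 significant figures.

5.15 mg/L

C₀ per dose = Dose / Vd = 1170 / 66.0 = 17.73 mg/L
k = ln2 / t½ = 0.693147 / 13.0 = 0.05332 h⁻¹
Fraction remaining after one interval: r = e^(−kτ) = e^(−0.05332 × 27.8) = 0.2271
Before dose 4, 3 doses have been given (aged 1τ, 2τ, 3τ).
C_trough = C₀ × (r + r² + … + r^3) = C₀ × r(1−r^3)/(1−r)
        = 17.73 × 0.2271 × (1 − 0.01171) / (1 − 0.2271) = 5.149 mg/L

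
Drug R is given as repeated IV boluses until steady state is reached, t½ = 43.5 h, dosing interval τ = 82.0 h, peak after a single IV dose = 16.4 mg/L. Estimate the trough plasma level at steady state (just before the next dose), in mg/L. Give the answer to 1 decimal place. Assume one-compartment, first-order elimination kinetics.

k = ln2 / t½ = 0.693147 / 43.5 = 0.01593 h⁻¹
e^(−kτ) = e^(−0.01593 × 82.0) = 0.2708
Accumulation ratio R = 1 / (1 − e^(−kτ)) = 1 / (1 − 0.2708) = 1.371
Steady-state trough = C₀ × R × e^(−kτ) = 16.4 × 1.371 × 0.2708 = 6.089 mg/L

6.1 mg/L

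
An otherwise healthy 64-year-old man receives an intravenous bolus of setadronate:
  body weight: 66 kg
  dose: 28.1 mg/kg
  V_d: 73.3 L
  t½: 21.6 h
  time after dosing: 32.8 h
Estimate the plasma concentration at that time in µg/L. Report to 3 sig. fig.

Total dose = 28.1 × 66 = 1855 mg
C₀ = Dose / Vd = 1855 / 73.3 = 25.31 mg/L
k = ln2 / t½ = 0.693147 / 21.6 = 0.03209 h⁻¹
C = C₀ · e^(−k·t) = 25.31 × e^(−0.03209 × 32.8)
  = 25.31 × 0.3490 = 8.833 mg/L
Convert: 8.833 mg/L × 1000 = 8833 µg/L

8830 µg/L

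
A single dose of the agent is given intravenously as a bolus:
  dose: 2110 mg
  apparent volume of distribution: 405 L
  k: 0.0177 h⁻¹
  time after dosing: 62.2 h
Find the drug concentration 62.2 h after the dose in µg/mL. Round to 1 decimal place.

1.7 µg/mL

C₀ = Dose / Vd = 2110 / 405 = 5.210 mg/L
C = C₀ · e^(−k·t) = 5.210 × e^(−0.01770 × 62.2)
  = 5.210 × 0.3326 = 1.733 mg/L
(1.733 mg/L = 1.733 µg/mL)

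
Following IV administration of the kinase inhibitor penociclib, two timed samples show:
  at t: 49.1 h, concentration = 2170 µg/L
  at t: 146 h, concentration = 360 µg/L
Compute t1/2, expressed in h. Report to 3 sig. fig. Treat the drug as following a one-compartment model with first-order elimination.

k = ln(C₁/C₂) / (t₂ − t₁) = ln(2170/360) / (146 − 49.1)
  = 1.796 / 96.90 = 0.01853 h⁻¹
t½ = ln2 / k = 0.693147 / 0.01853 = 37.41 h

37.4 h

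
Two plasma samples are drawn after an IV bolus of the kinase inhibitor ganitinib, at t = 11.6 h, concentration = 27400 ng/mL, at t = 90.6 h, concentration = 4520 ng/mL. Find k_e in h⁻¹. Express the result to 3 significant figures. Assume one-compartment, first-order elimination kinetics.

k = ln(C₁/C₂) / (t₂ − t₁) = ln(27400/4520) / (90.6 − 11.6)
  = 1.802 / 79.00 = 0.02281 h⁻¹

0.0228 h⁻¹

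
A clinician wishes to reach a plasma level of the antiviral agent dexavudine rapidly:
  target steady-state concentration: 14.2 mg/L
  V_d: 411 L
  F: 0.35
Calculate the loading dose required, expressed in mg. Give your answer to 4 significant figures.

16670 mg

LD = Css × Vd / F = 14.2 × 411 / 0.35 = 16670 mg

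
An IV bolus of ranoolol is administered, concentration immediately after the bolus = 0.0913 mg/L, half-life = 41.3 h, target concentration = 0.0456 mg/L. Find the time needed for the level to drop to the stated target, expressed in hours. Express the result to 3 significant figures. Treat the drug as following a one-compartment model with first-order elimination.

k = ln2 / t½ = 0.693147 / 41.3 = 0.01678 h⁻¹
t = ln(C₀ / C) / k = ln(0.09130 / 0.0456) / 0.01678
  = ln(2.002) / 0.01678 = 0.6941 / 0.01678 = 41.36 h

41.4 h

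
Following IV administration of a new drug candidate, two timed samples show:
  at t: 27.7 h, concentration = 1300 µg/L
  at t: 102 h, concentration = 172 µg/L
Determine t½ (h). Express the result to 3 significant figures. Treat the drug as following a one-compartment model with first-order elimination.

k = ln(C₁/C₂) / (t₂ − t₁) = ln(1300/172) / (102 − 27.7)
  = 2.023 / 74.30 = 0.02723 h⁻¹
t½ = ln2 / k = 0.693147 / 0.02723 = 25.46 h

25.5 h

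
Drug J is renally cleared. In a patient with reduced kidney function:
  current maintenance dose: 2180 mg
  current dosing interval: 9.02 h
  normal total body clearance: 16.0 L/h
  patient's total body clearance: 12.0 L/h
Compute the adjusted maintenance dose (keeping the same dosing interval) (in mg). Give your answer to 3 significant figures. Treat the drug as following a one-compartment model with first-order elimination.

1640 mg

To keep the same average steady-state level, dosing rate must scale with clearance.
CL ratio = 12.0 / 16.0 = 0.7500
New dose (same interval) = 2180 × 0.7500 = 1635 mg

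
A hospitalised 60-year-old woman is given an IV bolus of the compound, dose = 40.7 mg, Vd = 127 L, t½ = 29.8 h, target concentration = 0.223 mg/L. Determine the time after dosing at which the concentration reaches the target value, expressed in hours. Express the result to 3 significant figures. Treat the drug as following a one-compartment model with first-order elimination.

C₀ = Dose / Vd = 40.70 / 127 = 0.3205 mg/L
k = ln2 / t½ = 0.693147 / 29.8 = 0.02326 h⁻¹
t = ln(C₀ / C) / k = ln(0.3205 / 0.223) / 0.02326
  = ln(1.437) / 0.02326 = 0.3626 / 0.02326 = 15.59 h

15.6 h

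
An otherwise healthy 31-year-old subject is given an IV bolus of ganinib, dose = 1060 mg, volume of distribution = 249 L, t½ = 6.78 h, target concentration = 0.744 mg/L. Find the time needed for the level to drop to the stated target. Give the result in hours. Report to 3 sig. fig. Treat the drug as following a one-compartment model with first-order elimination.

C₀ = Dose / Vd = 1060 / 249 = 4.257 mg/L
k = ln2 / t½ = 0.693147 / 6.78 = 0.1022 h⁻¹
t = ln(C₀ / C) / k = ln(4.257 / 0.744) / 0.1022
  = ln(5.722) / 0.1022 = 1.744 / 0.1022 = 17.06 h

17.1 h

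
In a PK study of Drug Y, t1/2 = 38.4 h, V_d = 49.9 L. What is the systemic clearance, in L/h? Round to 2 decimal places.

0.90 L/h

k = ln2 / t½ = 0.693147 / 38.4 = 0.01805 h⁻¹
CL = k × Vd = 0.01805 × 49.9 = 0.9007 L/h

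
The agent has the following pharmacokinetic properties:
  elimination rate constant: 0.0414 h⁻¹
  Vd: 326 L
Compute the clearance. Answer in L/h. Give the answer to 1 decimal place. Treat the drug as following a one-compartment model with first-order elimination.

CL = k × Vd = 0.0414 × 326 = 13.50 L/h

13.5 L/h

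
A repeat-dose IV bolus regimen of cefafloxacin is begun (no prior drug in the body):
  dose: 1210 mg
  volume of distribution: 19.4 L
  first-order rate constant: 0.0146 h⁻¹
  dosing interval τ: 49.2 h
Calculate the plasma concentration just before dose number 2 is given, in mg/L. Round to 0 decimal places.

C₀ per dose = Dose / Vd = 1210 / 19.4 = 62.37 mg/L
Fraction remaining after one interval: r = e^(−kτ) = e^(−0.01460 × 49.2) = 0.4876
Before dose 2, 1 dose has been given (aged 1τ).
C_trough = C₀ × r = 62.37 × 0.4876 = 30.41 mg/L

30 mg/L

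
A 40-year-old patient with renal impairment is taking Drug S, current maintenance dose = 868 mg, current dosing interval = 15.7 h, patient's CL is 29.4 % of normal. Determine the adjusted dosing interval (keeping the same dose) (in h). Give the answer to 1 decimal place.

To keep the same average steady-state level, dosing rate must scale with clearance.
CL ratio = 29.4 / 100 = 0.2940
New interval (same dose) = 15.7 / 0.2940 = 53.40 h

53.4 h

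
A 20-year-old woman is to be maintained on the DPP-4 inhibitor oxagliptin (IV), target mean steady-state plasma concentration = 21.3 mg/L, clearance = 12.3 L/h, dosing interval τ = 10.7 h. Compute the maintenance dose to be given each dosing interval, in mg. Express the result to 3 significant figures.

2800 mg

At steady state, Dose/τ = Css × CL.
Dose = Css × CL × τ = 21.3 × 12.30 × 10.7 = 2803 mg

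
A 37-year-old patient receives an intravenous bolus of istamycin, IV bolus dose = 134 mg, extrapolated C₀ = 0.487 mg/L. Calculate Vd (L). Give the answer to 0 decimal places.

275 L

Vd = Dose / C₀ = 134.0 / 0.487 = 275.2 L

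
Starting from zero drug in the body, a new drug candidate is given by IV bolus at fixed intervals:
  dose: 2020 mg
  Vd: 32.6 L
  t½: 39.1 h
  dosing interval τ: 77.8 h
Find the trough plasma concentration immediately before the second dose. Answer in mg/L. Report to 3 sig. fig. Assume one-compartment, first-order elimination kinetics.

15.6 mg/L

C₀ per dose = Dose / Vd = 2020 / 32.6 = 61.96 mg/L
k = ln2 / t½ = 0.693147 / 39.1 = 0.01773 h⁻¹
Fraction remaining after one interval: r = e^(−kτ) = e^(−0.01773 × 77.8) = 0.2517
Before dose 2, 1 dose has been given (aged 1τ).
C_trough = C₀ × r = 61.96 × 0.2517 = 15.60 mg/L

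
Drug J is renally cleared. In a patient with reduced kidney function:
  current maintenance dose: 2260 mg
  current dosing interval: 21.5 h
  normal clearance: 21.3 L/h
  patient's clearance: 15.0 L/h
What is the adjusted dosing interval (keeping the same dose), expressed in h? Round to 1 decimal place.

To keep the same average steady-state level, dosing rate must scale with clearance.
CL ratio = 15.0 / 21.3 = 0.7042
New interval (same dose) = 21.5 / 0.7042 = 30.53 h

30.5 h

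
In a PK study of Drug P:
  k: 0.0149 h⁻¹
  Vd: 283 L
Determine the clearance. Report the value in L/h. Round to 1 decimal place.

4.2 L/h

CL = k × Vd = 0.0149 × 283 = 4.217 L/h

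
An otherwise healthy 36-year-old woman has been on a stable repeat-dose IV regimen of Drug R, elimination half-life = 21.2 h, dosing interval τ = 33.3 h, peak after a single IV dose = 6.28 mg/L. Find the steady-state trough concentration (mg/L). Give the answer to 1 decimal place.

k = ln2 / t½ = 0.693147 / 21.2 = 0.03270 h⁻¹
e^(−kτ) = e^(−0.03270 × 33.3) = 0.3366
Accumulation ratio R = 1 / (1 − e^(−kτ)) = 1 / (1 − 0.3366) = 1.507
Steady-state trough = C₀ × R × e^(−kτ) = 6.28 × 1.507 × 0.3366 = 3.186 mg/L

3.2 mg/L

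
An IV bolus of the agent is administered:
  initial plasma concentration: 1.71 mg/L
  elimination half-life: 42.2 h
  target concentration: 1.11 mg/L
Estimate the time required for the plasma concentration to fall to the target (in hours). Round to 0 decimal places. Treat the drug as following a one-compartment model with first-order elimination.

26 h

k = ln2 / t½ = 0.693147 / 42.2 = 0.01643 h⁻¹
t = ln(C₀ / C) / k = ln(1.710 / 1.11) / 0.01643
  = ln(1.541) / 0.01643 = 0.4324 / 0.01643 = 26.32 h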